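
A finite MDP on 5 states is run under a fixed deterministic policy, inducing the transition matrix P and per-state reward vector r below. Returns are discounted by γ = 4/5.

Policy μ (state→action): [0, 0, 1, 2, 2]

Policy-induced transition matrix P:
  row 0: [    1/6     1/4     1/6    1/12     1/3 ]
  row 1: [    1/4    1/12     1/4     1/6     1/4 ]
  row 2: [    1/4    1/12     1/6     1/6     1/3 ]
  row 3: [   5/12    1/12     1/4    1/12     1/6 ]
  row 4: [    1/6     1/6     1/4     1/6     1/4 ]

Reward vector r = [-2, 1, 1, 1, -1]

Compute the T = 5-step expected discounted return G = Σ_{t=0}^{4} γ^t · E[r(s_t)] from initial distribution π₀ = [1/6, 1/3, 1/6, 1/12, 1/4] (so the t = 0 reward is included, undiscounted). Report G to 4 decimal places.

t=0: π = [0.1667, 0.3333, 0.1667, 0.0833, 0.2500], E[r] = 0.0000, γ^t·E[r] = 0.000000, running G = 0.000000
t=1: π = [0.2292, 0.1319, 0.2222, 0.1458, 0.2708], E[r] = -0.2292, γ^t·E[r] = -0.183333, running G = -0.183333
t=2: π = [0.2326, 0.1441, 0.2124, 0.1354, 0.2755], E[r] = -0.2488, γ^t·E[r] = -0.159259, running G = -0.342593
t=3: π = [0.2302, 0.1451, 0.2129, 0.1360, 0.2758], E[r] = -0.2423, γ^t·E[r] = -0.124049, running G = -0.466642
t=4: π = [0.2305, 0.1447, 0.2131, 0.1361, 0.2756], E[r] = -0.2427, γ^t·E[r] = -0.099402, running G = -0.566044

G = -0.5660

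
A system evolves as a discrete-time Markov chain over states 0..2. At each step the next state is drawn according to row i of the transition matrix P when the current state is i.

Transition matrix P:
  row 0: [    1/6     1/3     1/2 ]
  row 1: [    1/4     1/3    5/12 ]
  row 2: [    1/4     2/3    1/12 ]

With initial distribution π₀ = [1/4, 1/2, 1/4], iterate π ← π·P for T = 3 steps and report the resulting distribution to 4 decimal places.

π = [0.2308, 0.4392, 0.3300]

t=0: π = [0.2500, 0.5000, 0.2500]
t=1: π = [0.2292, 0.4167, 0.3542]
t=2: π = [0.2309, 0.4514, 0.3177]
t=3: π = [0.2308, 0.4392, 0.3300]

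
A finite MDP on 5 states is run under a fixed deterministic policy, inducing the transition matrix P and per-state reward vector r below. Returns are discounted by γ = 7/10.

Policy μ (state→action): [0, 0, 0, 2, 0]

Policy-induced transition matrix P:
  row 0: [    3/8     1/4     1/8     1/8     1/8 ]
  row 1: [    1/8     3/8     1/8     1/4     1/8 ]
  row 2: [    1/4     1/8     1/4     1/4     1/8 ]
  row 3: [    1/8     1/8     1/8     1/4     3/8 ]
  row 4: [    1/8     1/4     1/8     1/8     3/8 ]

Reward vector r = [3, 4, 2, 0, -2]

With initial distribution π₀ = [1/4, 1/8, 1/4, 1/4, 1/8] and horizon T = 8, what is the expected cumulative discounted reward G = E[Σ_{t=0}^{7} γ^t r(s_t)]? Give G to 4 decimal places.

G = 4.3794

t=0: π = [0.2500, 0.1250, 0.2500, 0.2500, 0.1250], E[r] = 1.5000, γ^t·E[r] = 1.500000, running G = 1.500000
t=1: π = [0.2188, 0.2031, 0.1563, 0.2031, 0.2188], E[r] = 1.3438, γ^t·E[r] = 0.940625, running G = 2.440625
t=2: π = [0.1992, 0.2305, 0.1445, 0.1953, 0.2305], E[r] = 1.3477, γ^t·E[r] = 0.660352, running G = 3.100977
t=3: π = [0.1929, 0.2363, 0.1431, 0.1963, 0.2314], E[r] = 1.3472, γ^t·E[r] = 0.462079, running G = 3.563055
t=4: π = [0.1911, 0.2371, 0.1429, 0.1970, 0.2319], E[r] = 1.3437, γ^t·E[r] = 0.322620, running G = 3.885675
t=5: π = [0.1906, 0.2372, 0.1429, 0.1971, 0.2322], E[r] = 1.3418, γ^t·E[r] = 0.225520, running G = 4.111195
t=6: π = [0.1905, 0.2371, 0.1429, 0.1971, 0.2323], E[r] = 1.3412, γ^t·E[r] = 0.157789, running G = 4.268983
t=7: π = [0.1905, 0.2371, 0.1429, 0.1971, 0.2324], E[r] = 1.3410, γ^t·E[r] = 0.110438, running G = 4.379421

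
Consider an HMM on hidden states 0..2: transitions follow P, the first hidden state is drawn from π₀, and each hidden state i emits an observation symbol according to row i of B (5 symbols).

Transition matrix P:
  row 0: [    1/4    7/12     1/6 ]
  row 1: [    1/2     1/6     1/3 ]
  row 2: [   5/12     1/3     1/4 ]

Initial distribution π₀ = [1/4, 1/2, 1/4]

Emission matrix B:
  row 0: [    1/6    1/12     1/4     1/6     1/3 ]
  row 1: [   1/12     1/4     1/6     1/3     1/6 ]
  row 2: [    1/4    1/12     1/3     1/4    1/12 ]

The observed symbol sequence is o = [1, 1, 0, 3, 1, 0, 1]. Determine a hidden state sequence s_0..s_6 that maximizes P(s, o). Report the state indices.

t=0: δ = [2.083e-02, 1.250e-01, 2.083e-02]  (obs o_0=1)
t=1: δ = [5.208e-03, 5.208e-03, 3.472e-03]  ψ = [1, 1, 1]  (obs o_1=1)
t=2: δ = [4.340e-04, 2.532e-04, 4.340e-04]  ψ = [1, 0, 1]  (obs o_2=0)
t=3: δ = [3.014e-05, 8.439e-05, 2.713e-05]  ψ = [2, 0, 2]  (obs o_3=3)
t=4: δ = [3.516e-06, 4.396e-06, 2.344e-06]  ψ = [1, 0, 1]  (obs o_4=1)
t=5: δ = [3.663e-07, 1.709e-07, 3.663e-07]  ψ = [1, 0, 1]  (obs o_5=0)
t=6: δ = [1.272e-08, 5.342e-08, 7.631e-09]  ψ = [2, 0, 2]  (obs o_6=1)
backtrack: best end state = 1; path = [1, 1, 2, 0, 1, 0, 1]

path = [1, 1, 2, 0, 1, 0, 1]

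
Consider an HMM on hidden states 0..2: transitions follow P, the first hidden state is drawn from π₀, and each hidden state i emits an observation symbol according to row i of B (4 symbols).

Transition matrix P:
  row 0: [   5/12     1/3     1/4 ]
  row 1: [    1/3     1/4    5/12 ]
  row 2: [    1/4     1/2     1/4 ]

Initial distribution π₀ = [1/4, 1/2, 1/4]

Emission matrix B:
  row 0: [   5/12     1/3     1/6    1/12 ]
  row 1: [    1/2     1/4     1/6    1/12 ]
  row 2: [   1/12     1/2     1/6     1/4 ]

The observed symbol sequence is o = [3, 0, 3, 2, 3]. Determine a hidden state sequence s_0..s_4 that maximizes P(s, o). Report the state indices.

t=0: δ = [2.083e-02, 4.167e-02, 6.250e-02]  (obs o_0=3)
t=1: δ = [6.510e-03, 1.562e-02, 1.447e-03]  ψ = [2, 2, 1]  (obs o_1=0)
t=2: δ = [4.340e-04, 3.255e-04, 1.628e-03]  ψ = [1, 1, 1]  (obs o_2=3)
t=3: δ = [6.782e-05, 1.356e-04, 6.782e-05]  ψ = [2, 2, 2]  (obs o_3=2)
t=4: δ = [3.768e-06, 2.826e-06, 1.413e-05]  ψ = [1, 1, 1]  (obs o_4=3)
backtrack: best end state = 2; path = [2, 1, 2, 1, 2]

path = [2, 1, 2, 1, 2]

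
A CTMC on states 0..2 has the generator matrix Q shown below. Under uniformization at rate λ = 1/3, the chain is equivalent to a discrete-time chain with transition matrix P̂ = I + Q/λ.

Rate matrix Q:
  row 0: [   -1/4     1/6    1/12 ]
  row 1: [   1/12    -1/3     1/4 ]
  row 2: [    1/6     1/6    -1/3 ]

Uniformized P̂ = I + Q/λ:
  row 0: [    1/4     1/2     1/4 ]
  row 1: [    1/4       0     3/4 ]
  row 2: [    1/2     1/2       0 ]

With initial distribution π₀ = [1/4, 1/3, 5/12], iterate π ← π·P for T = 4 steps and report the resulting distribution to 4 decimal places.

t=0: π = [0.2500, 0.3333, 0.4167]
t=1: π = [0.3542, 0.3333, 0.3125]
t=2: π = [0.3281, 0.3333, 0.3385]
t=3: π = [0.3346, 0.3333, 0.3320]
t=4: π = [0.3330, 0.3333, 0.3337]

π = [0.3330, 0.3333, 0.3337]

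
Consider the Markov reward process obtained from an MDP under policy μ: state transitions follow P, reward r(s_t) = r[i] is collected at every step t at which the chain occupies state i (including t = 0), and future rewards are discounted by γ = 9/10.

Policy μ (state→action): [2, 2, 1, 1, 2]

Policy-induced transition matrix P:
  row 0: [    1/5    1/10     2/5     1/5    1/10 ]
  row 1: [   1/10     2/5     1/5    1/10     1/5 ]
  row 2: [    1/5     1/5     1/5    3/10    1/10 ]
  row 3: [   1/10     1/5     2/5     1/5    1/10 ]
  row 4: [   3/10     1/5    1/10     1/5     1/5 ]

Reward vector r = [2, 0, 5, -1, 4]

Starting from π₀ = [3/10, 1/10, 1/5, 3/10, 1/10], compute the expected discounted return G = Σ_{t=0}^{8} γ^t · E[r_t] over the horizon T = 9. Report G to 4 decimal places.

G = 12.0428

t=0: π = [0.3000, 0.1000, 0.2000, 0.3000, 0.1000], E[r] = 1.7000, γ^t·E[r] = 1.700000, running G = 1.700000
t=1: π = [0.1700, 0.1900, 0.3100, 0.2100, 0.1200], E[r] = 2.1600, γ^t·E[r] = 1.944000, running G = 3.644000
t=2: π = [0.1720, 0.2210, 0.2640, 0.2120, 0.1310], E[r] = 1.9760, γ^t·E[r] = 1.600560, running G = 5.244560
t=3: π = [0.1698, 0.2270, 0.2637, 0.2043, 0.1352], E[r] = 1.9946, γ^t·E[r] = 1.454063, running G = 6.698623
t=4: π = [0.1704, 0.2284, 0.2613, 0.2037, 0.1362], E[r] = 1.9885, γ^t·E[r] = 1.304648, running G = 8.003272
t=5: π = [0.1704, 0.2286, 0.2612, 0.2033, 0.1365], E[r] = 1.9893, γ^t·E[r] = 1.174688, running G = 9.177959
t=6: π = [0.1705, 0.2287, 0.2611, 0.2033, 0.1365], E[r] = 1.9892, γ^t·E[r] = 1.057123, running G = 10.235083
t=7: π = [0.1705, 0.2287, 0.2611, 0.2032, 0.1365], E[r] = 1.9892, γ^t·E[r] = 0.951430, running G = 11.186513
t=8: π = [0.1705, 0.2287, 0.2611, 0.2032, 0.1365], E[r] = 1.9892, γ^t·E[r] = 0.856285, running G = 12.042799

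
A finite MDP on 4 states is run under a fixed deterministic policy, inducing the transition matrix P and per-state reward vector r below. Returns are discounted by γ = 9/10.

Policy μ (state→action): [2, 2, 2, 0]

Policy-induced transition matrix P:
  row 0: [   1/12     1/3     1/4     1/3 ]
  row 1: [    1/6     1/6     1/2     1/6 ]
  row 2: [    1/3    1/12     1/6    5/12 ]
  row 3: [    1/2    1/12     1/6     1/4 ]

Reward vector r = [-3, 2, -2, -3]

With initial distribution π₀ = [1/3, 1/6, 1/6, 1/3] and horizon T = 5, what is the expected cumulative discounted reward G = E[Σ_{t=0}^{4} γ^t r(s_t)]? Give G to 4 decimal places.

G = -7.8597

t=0: π = [0.3333, 0.1667, 0.1667, 0.3333], E[r] = -2.0000, γ^t·E[r] = -2.000000, running G = -2.000000
t=1: π = [0.2778, 0.1806, 0.2500, 0.2917], E[r] = -1.8472, γ^t·E[r] = -1.662500, running G = -3.662500
t=2: π = [0.2824, 0.1678, 0.2500, 0.2998], E[r] = -1.9109, γ^t·E[r] = -1.547813, running G = -5.210313
t=3: π = [0.2847, 0.1679, 0.2461, 0.3012], E[r] = -1.9143, γ^t·E[r] = -1.395492, running G = -6.605805
t=4: π = [0.2844, 0.1685, 0.2464, 0.3008], E[r] = -1.9111, γ^t·E[r] = -1.253871, running G = -7.859675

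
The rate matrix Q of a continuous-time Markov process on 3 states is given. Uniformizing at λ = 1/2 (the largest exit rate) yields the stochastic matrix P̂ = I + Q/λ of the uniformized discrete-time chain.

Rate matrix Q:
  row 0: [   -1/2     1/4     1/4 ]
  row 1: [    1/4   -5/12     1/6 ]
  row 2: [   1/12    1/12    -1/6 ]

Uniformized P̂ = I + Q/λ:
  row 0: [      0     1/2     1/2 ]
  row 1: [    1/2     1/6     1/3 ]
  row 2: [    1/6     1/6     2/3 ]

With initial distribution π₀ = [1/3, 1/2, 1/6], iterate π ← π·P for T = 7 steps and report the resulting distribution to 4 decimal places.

π = [0.2107, 0.2368, 0.5526]

t=0: π = [0.3333, 0.5000, 0.1667]
t=1: π = [0.2778, 0.2778, 0.4444]
t=2: π = [0.2130, 0.2593, 0.5278]
t=3: π = [0.2176, 0.2377, 0.5448]
t=4: π = [0.2096, 0.2392, 0.5512]
t=5: π = [0.2115, 0.2365, 0.5520]
t=6: π = [0.2103, 0.2372, 0.5526]
t=7: π = [0.2107, 0.2368, 0.5526]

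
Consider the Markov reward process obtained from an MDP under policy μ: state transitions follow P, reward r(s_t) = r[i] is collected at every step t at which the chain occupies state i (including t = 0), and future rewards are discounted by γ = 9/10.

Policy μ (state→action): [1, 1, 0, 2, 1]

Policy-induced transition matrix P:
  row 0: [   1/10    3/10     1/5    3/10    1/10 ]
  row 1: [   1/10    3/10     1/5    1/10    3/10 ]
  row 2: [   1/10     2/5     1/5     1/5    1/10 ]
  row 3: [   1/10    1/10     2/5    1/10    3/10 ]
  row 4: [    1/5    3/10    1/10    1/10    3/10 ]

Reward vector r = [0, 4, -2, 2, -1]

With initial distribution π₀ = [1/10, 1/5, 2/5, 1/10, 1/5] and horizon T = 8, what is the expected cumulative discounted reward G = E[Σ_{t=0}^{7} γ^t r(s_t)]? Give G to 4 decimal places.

t=0: π = [0.1000, 0.2000, 0.4000, 0.1000, 0.2000], E[r] = 0.0000, γ^t·E[r] = 0.000000, running G = 0.000000
t=1: π = [0.1200, 0.3200, 0.2000, 0.1600, 0.2000], E[r] = 1.0000, γ^t·E[r] = 0.900000, running G = 0.900000
t=2: π = [0.1200, 0.2880, 0.2120, 0.1440, 0.2360], E[r] = 0.7800, γ^t·E[r] = 0.631800, running G = 1.531800
t=3: π = [0.1236, 0.2924, 0.2052, 0.1452, 0.2336], E[r] = 0.8160, γ^t·E[r] = 0.594864, running G = 2.126664
t=4: π = [0.1234, 0.2915, 0.2057, 0.1452, 0.2342], E[r] = 0.8108, γ^t·E[r] = 0.531966, running G = 2.658630
t=5: π = [0.1234, 0.2915, 0.2056, 0.1452, 0.2342], E[r] = 0.8111, γ^t·E[r] = 0.478958, running G = 3.137588
t=6: π = [0.1234, 0.2915, 0.2056, 0.1452, 0.2342], E[r] = 0.8111, γ^t·E[r] = 0.431054, running G = 3.568642
t=7: π = [0.1234, 0.2915, 0.2056, 0.1452, 0.2342], E[r] = 0.8111, γ^t·E[r] = 0.387945, running G = 3.956587

G = 3.9566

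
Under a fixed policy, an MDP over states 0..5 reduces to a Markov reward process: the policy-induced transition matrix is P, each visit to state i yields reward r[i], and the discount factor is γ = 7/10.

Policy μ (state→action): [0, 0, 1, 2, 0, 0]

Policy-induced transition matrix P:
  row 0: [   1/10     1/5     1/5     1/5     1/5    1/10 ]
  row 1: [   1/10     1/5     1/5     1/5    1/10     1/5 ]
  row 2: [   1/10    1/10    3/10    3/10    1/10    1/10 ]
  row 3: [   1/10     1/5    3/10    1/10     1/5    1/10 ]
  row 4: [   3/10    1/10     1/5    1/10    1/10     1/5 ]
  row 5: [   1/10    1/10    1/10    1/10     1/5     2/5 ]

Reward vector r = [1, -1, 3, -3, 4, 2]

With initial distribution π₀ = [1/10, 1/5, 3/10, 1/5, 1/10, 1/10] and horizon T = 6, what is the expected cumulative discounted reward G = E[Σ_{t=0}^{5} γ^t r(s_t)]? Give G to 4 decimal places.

G = 2.8503

t=0: π = [0.1000, 0.2000, 0.3000, 0.2000, 0.1000, 0.1000], E[r] = 0.8000, γ^t·E[r] = 0.800000, running G = 0.800000
t=1: π = [0.1200, 0.1500, 0.2400, 0.1900, 0.1400, 0.1600], E[r] = 1.0000, γ^t·E[r] = 0.700000, running G = 1.500000
t=2: π = [0.1280, 0.1460, 0.2270, 0.1750, 0.1470, 0.1770], E[r] = 1.0800, γ^t·E[r] = 0.529200, running G = 2.029200
t=3: π = [0.1294, 0.1449, 0.2225, 0.1728, 0.1480, 0.1824], E[r] = 1.0904, γ^t·E[r] = 0.374007, running G = 2.403207
t=4: π = [0.1296, 0.1447, 0.2213, 0.1719, 0.1485, 0.1840], E[r] = 1.0948, γ^t·E[r] = 0.262869, running G = 2.666076
t=5: π = [0.1297, 0.1446, 0.2209, 0.1717, 0.1486, 0.1845], E[r] = 1.0960, γ^t·E[r] = 0.184208, running G = 2.850284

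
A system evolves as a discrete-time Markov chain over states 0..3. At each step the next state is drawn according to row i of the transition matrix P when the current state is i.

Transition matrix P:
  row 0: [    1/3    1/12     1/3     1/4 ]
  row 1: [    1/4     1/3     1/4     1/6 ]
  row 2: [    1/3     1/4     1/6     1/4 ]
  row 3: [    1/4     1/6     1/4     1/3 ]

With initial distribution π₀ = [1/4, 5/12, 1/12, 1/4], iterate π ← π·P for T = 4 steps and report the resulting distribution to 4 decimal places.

t=0: π = [0.2500, 0.4167, 0.0833, 0.2500]
t=1: π = [0.2778, 0.2222, 0.2639, 0.2361]
t=2: π = [0.2951, 0.2025, 0.2512, 0.2512]
t=3: π = [0.2955, 0.1968, 0.2537, 0.2541]
t=4: π = [0.2958, 0.1960, 0.2535, 0.2548]

π = [0.2958, 0.1960, 0.2535, 0.2548]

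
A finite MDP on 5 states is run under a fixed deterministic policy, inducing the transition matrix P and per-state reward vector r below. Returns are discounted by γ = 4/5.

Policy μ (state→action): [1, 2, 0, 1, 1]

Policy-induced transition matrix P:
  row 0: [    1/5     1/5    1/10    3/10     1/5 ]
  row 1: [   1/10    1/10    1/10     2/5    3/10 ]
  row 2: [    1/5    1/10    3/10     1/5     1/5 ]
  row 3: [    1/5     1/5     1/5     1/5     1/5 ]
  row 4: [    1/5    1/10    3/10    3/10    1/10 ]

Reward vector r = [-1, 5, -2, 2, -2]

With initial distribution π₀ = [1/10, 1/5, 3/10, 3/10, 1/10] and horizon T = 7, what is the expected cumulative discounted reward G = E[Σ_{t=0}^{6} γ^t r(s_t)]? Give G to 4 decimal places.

t=0: π = [0.1000, 0.2000, 0.3000, 0.3000, 0.1000], E[r] = 0.7000, γ^t·E[r] = 0.700000, running G = 0.700000
t=1: π = [0.1800, 0.1400, 0.2100, 0.2600, 0.2100], E[r] = 0.2000, γ^t·E[r] = 0.160000, running G = 0.860000
t=2: π = [0.1860, 0.1440, 0.2100, 0.2670, 0.1930], E[r] = 0.2620, γ^t·E[r] = 0.167680, running G = 1.027680
t=3: π = [0.1856, 0.1453, 0.2073, 0.2667, 0.1951], E[r] = 0.2695, γ^t·E[r] = 0.137984, running G = 1.165664
t=4: π = [0.1855, 0.1452, 0.2072, 0.2671, 0.1950], E[r] = 0.2706, γ^t·E[r] = 0.110838, running G = 1.276502
t=5: π = [0.1855, 0.1453, 0.2071, 0.2671, 0.1950], E[r] = 0.2707, γ^t·E[r] = 0.088695, running G = 1.365197
t=6: π = [0.1855, 0.1453, 0.2071, 0.2671, 0.1950], E[r] = 0.2707, γ^t·E[r] = 0.070958, running G = 1.436155

G = 1.4362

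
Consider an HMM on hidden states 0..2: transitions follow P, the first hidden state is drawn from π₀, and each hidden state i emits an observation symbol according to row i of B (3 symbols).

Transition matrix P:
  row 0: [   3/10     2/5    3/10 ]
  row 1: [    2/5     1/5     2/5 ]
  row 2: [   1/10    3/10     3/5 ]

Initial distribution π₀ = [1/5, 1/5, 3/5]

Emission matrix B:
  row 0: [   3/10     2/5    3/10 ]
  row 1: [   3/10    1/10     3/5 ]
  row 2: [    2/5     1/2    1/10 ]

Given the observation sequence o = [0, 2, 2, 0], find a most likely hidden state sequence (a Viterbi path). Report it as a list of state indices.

t=0: δ = [6.000e-02, 6.000e-02, 2.400e-01]  (obs o_0=0)
t=1: δ = [7.200e-03, 4.320e-02, 1.440e-02]  ψ = [1, 2, 2]  (obs o_1=2)
t=2: δ = [5.184e-03, 5.184e-03, 1.728e-03]  ψ = [1, 1, 1]  (obs o_2=2)
t=3: δ = [6.221e-04, 6.221e-04, 8.294e-04]  ψ = [1, 0, 1]  (obs o_3=0)
backtrack: best end state = 2; path = [2, 1, 1, 2]

path = [2, 1, 1, 2]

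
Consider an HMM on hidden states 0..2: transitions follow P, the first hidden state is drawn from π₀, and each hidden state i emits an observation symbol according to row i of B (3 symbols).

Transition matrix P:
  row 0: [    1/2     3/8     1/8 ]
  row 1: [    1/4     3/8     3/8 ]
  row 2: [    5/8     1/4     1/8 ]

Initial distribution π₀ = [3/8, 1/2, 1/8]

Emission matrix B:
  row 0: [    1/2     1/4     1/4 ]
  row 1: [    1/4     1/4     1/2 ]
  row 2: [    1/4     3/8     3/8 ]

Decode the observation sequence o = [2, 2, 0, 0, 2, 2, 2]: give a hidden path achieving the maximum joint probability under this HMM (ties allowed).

path = [1, 2, 0, 0, 1, 1, 1]

t=0: δ = [9.375e-02, 2.500e-01, 4.688e-02]  (obs o_0=2)
t=1: δ = [1.562e-02, 4.688e-02, 3.516e-02]  ψ = [1, 1, 1]  (obs o_1=2)
t=2: δ = [1.099e-02, 4.395e-03, 4.395e-03]  ψ = [2, 1, 1]  (obs o_2=0)
t=3: δ = [2.747e-03, 1.030e-03, 4.120e-04]  ψ = [0, 0, 1]  (obs o_3=0)
t=4: δ = [3.433e-04, 5.150e-04, 1.448e-04]  ψ = [0, 0, 1]  (obs o_4=2)
t=5: δ = [4.292e-05, 9.656e-05, 7.242e-05]  ψ = [0, 1, 1]  (obs o_5=2)
t=6: δ = [1.132e-05, 1.810e-05, 1.358e-05]  ψ = [2, 1, 1]  (obs o_6=2)
backtrack: best end state = 1; path = [1, 2, 0, 0, 1, 1, 1]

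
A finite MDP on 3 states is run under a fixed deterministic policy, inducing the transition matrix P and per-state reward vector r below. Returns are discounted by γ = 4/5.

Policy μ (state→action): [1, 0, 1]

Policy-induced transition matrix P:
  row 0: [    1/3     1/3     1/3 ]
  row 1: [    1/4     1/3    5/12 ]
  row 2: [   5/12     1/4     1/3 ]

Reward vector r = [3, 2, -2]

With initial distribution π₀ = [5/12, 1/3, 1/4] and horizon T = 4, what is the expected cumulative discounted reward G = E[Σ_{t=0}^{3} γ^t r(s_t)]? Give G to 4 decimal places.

G = 3.1608

t=0: π = [0.4167, 0.3333, 0.2500], E[r] = 1.4167, γ^t·E[r] = 1.416667, running G = 1.416667
t=1: π = [0.3264, 0.3125, 0.3611], E[r] = 0.8819, γ^t·E[r] = 0.705556, running G = 2.122222
t=2: π = [0.3374, 0.3032, 0.3594], E[r] = 0.8999, γ^t·E[r] = 0.575926, running G = 2.698148
t=3: π = [0.3380, 0.3034, 0.3586], E[r] = 0.9036, γ^t·E[r] = 0.462642, running G = 3.160790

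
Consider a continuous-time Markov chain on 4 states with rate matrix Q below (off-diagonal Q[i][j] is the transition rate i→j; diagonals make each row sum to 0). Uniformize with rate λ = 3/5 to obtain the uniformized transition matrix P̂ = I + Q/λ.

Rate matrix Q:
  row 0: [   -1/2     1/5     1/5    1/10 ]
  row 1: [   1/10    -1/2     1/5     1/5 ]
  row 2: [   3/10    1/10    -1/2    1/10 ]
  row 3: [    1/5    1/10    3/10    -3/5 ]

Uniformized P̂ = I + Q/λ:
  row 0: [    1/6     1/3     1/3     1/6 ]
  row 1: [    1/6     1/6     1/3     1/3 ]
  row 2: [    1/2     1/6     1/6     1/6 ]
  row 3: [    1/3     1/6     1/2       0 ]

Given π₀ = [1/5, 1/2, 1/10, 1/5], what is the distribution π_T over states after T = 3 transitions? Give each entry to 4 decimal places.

π = [0.2977, 0.2199, 0.3088, 0.1736]

t=0: π = [0.2000, 0.5000, 0.1000, 0.2000]
t=1: π = [0.2333, 0.2000, 0.3500, 0.2167]
t=2: π = [0.3194, 0.2056, 0.3111, 0.1639]
t=3: π = [0.2977, 0.2199, 0.3088, 0.1736]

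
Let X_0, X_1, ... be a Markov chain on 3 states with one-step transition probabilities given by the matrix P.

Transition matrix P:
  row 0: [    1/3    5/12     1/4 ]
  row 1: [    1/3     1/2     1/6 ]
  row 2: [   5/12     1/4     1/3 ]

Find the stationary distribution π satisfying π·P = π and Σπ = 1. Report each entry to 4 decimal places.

π = [0.3529, 0.4118, 0.2353]

Balance equations π_j = Σ_i π_i·P[i][j]:
  π_0 = 1/3·π_0 + 1/3·π_1 + 5/12·π_2
  π_1 = 5/12·π_0 + 1/2·π_1 + 1/4·π_2
  normalize: π_0 + π_1 + π_2 = 1
Solving the linear system gives exactly π = [6/17, 7/17, 4/17].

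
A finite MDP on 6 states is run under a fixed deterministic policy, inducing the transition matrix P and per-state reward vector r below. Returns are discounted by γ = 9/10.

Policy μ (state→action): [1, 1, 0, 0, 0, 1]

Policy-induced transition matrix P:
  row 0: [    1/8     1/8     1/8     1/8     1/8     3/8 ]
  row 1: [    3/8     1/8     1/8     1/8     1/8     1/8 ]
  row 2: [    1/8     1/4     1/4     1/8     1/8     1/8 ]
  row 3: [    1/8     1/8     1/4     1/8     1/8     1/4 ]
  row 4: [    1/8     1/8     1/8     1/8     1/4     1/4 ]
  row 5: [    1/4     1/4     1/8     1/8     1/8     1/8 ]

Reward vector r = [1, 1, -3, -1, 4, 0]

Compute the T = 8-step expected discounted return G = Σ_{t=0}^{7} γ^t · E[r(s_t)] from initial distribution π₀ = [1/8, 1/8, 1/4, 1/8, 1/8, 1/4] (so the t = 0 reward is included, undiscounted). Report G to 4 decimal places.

t=0: π = [0.1250, 0.1250, 0.2500, 0.1250, 0.1250, 0.2500], E[r] = -0.1250, γ^t·E[r] = -0.125000, running G = -0.125000
t=1: π = [0.1875, 0.1875, 0.1719, 0.1250, 0.1406, 0.1875], E[r] = 0.2969, γ^t·E[r] = 0.267188, running G = 0.142188
t=2: π = [0.1953, 0.1699, 0.1621, 0.1250, 0.1426, 0.2051], E[r] = 0.3242, γ^t·E[r] = 0.262617, running G = 0.404805
t=3: π = [0.1931, 0.1709, 0.1609, 0.1250, 0.1428, 0.2073], E[r] = 0.3276, γ^t·E[r] = 0.238847, running G = 0.643652
t=4: π = [0.1936, 0.1710, 0.1607, 0.1250, 0.1429, 0.2068], E[r] = 0.3289, γ^t·E[r] = 0.215763, running G = 0.859415
t=5: π = [0.1936, 0.1709, 0.1607, 0.1250, 0.1429, 0.2069], E[r] = 0.3288, γ^t·E[r] = 0.194160, running G = 1.053575
t=6: π = [0.1936, 0.1710, 0.1607, 0.1250, 0.1429, 0.2069], E[r] = 0.3288, γ^t·E[r] = 0.174754, running G = 1.228329
t=7: π = [0.1936, 0.1709, 0.1607, 0.1250, 0.1429, 0.2069], E[r] = 0.3288, γ^t·E[r] = 0.157280, running G = 1.385609

G = 1.3856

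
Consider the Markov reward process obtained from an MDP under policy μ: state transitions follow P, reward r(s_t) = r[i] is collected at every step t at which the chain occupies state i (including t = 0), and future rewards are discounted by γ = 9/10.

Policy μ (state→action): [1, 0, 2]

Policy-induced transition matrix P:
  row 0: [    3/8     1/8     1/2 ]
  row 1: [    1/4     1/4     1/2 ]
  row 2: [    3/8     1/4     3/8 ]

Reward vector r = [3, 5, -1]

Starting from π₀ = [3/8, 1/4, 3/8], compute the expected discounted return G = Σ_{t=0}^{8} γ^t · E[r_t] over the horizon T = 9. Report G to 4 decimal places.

t=0: π = [0.3750, 0.2500, 0.3750], E[r] = 2.0000, γ^t·E[r] = 2.000000, running G = 2.000000
t=1: π = [0.3438, 0.2031, 0.4531], E[r] = 1.5938, γ^t·E[r] = 1.434375, running G = 3.434375
t=2: π = [0.3496, 0.2070, 0.4434], E[r] = 1.6406, γ^t·E[r] = 1.328906, running G = 4.763281
t=3: π = [0.3491, 0.2063, 0.4446], E[r] = 1.6343, γ^t·E[r] = 1.191388, running G = 5.954669
t=4: π = [0.3492, 0.2064, 0.4444], E[r] = 1.6350, γ^t·E[r] = 1.072730, running G = 7.027399
t=5: π = [0.3492, 0.2063, 0.4444], E[r] = 1.6349, γ^t·E[r] = 0.965398, running G = 7.992798
t=6: π = [0.3492, 0.2063, 0.4444], E[r] = 1.6349, γ^t·E[r] = 0.868865, running G = 8.861662
t=7: π = [0.3492, 0.2063, 0.4444], E[r] = 1.6349, γ^t·E[r] = 0.781977, running G = 9.643640
t=8: π = [0.3492, 0.2063, 0.4444], E[r] = 1.6349, γ^t·E[r] = 0.703780, running G = 10.347419

G = 10.3474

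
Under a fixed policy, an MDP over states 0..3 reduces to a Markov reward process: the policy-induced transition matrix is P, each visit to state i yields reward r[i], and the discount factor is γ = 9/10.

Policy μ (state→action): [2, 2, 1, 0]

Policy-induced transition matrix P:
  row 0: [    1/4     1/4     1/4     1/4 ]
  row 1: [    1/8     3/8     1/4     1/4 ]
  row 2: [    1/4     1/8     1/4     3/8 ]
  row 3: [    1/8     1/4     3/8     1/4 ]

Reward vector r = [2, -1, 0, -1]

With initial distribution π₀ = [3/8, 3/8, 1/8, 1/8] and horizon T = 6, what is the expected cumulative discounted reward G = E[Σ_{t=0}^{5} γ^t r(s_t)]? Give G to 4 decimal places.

t=0: π = [0.3750, 0.3750, 0.1250, 0.1250], E[r] = 0.2500, γ^t·E[r] = 0.250000, running G = 0.250000
t=1: π = [0.1875, 0.2813, 0.2656, 0.2656], E[r] = -0.1719, γ^t·E[r] = -0.154688, running G = 0.095313
t=2: π = [0.1816, 0.2520, 0.2832, 0.2832], E[r] = -0.1719, γ^t·E[r] = -0.139219, running G = -0.043906
t=3: π = [0.1831, 0.2461, 0.2854, 0.2854], E[r] = -0.1653, γ^t·E[r] = -0.120491, running G = -0.164398
t=4: π = [0.1836, 0.2451, 0.2857, 0.2857], E[r] = -0.1636, γ^t·E[r] = -0.107361, running G = -0.271759
t=5: π = [0.1837, 0.2449, 0.2857, 0.2857], E[r] = -0.1633, γ^t·E[r] = -0.096443, running G = -0.368201

G = -0.3682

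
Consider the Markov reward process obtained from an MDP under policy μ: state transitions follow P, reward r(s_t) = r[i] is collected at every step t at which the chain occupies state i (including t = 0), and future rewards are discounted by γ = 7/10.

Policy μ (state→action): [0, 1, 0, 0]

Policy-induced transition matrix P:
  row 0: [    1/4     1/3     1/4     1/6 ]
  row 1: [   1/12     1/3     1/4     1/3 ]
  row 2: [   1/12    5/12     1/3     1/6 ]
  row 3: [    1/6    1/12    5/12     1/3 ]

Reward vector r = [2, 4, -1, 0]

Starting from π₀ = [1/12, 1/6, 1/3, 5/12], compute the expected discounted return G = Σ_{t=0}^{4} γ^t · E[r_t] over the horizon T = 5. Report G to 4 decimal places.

t=0: π = [0.0833, 0.1667, 0.3333, 0.4167], E[r] = 0.5000, γ^t·E[r] = 0.500000, running G = 0.500000
t=1: π = [0.1319, 0.2569, 0.3472, 0.2639], E[r] = 0.9444, γ^t·E[r] = 0.661111, running G = 1.161111
t=2: π = [0.1273, 0.2963, 0.3229, 0.2535], E[r] = 1.1169, γ^t·E[r] = 0.547280, running G = 1.708391
t=3: π = [0.1257, 0.2969, 0.3192, 0.2583], E[r] = 1.1197, γ^t·E[r] = 0.384055, running G = 2.092447
t=4: π = [0.1258, 0.2954, 0.3196, 0.2592], E[r] = 1.1134, γ^t·E[r] = 0.267324, running G = 2.359771

G = 2.3598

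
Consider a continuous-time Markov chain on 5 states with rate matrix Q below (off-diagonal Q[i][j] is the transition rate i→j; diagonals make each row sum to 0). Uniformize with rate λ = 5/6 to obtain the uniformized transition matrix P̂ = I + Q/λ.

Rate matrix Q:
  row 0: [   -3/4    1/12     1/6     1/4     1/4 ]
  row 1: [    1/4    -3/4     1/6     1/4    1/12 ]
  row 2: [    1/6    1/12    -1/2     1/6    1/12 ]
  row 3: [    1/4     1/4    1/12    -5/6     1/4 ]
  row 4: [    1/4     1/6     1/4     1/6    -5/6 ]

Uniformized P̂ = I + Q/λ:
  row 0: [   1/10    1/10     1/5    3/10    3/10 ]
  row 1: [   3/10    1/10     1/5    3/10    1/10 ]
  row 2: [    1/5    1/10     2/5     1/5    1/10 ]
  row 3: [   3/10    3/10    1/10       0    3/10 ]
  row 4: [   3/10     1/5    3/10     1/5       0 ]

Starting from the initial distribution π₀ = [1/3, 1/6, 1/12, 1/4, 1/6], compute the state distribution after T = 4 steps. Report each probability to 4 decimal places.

π = [0.2297, 0.1569, 0.2460, 0.1986, 0.1687]

t=0: π = [0.3333, 0.1667, 0.0833, 0.2500, 0.1667]
t=1: π = [0.2250, 0.1667, 0.2083, 0.2000, 0.2000]
t=2: π = [0.2342, 0.1600, 0.2417, 0.1992, 0.1650]
t=3: π = [0.2290, 0.1563, 0.2449, 0.1996, 0.1702]
t=4: π = [0.2297, 0.1569, 0.2460, 0.1986, 0.1687]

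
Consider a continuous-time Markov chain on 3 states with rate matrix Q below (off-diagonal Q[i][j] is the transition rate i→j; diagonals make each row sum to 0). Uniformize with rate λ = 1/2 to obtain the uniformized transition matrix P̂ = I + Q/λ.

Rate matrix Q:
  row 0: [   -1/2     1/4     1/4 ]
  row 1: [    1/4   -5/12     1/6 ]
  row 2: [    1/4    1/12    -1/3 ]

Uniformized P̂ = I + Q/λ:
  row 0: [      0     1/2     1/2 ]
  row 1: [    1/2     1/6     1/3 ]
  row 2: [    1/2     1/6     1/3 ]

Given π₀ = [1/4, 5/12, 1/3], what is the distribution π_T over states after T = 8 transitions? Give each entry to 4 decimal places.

π = [0.3330, 0.2780, 0.3890]

t=0: π = [0.2500, 0.4167, 0.3333]
t=1: π = [0.3750, 0.2500, 0.3750]
t=2: π = [0.3125, 0.2917, 0.3958]
t=3: π = [0.3438, 0.2708, 0.3854]
t=4: π = [0.3281, 0.2813, 0.3906]
t=5: π = [0.3359, 0.2760, 0.3880]
t=6: π = [0.3320, 0.2786, 0.3893]
t=7: π = [0.3340, 0.2773, 0.3887]
t=8: π = [0.3330, 0.2780, 0.3890]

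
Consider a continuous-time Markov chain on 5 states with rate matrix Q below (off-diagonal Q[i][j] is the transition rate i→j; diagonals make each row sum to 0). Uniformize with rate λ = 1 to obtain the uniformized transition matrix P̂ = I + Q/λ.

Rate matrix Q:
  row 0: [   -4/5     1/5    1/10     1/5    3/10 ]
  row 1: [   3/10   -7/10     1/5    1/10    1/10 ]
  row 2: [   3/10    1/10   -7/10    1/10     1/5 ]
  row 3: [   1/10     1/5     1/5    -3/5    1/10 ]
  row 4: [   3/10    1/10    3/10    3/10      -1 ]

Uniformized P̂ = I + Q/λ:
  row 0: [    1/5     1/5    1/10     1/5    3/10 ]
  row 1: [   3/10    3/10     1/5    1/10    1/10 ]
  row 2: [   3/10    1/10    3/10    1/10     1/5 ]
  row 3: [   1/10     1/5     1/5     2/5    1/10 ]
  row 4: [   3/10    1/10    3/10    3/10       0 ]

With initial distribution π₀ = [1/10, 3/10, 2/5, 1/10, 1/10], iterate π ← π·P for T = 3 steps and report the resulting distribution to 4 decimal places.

π = [0.2349, 0.1804, 0.2134, 0.2182, 0.1531]

t=0: π = [0.1000, 0.3000, 0.4000, 0.1000, 0.1000]
t=1: π = [0.2700, 0.1800, 0.2400, 0.1600, 0.1500]
t=2: π = [0.2410, 0.1790, 0.2120, 0.2050, 0.1630]
t=3: π = [0.2349, 0.1804, 0.2134, 0.2182, 0.1531]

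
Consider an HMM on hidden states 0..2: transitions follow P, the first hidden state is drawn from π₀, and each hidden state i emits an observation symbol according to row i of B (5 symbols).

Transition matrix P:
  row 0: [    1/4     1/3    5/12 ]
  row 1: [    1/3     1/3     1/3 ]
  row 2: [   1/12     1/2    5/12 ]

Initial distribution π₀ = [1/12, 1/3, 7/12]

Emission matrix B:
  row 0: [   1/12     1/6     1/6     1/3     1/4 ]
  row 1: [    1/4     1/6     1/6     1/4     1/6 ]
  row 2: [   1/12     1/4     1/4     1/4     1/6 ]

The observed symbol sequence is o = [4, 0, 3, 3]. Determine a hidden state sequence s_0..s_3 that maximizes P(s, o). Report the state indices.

path = [2, 1, 0, 2]

t=0: δ = [2.083e-02, 5.556e-02, 9.722e-02]  (obs o_0=4)
t=1: δ = [1.543e-03, 1.215e-02, 3.376e-03]  ψ = [1, 2, 2]  (obs o_1=0)
t=2: δ = [1.350e-03, 1.013e-03, 1.013e-03]  ψ = [1, 1, 1]  (obs o_2=3)
t=3: δ = [1.125e-04, 1.266e-04, 1.407e-04]  ψ = [0, 2, 0]  (obs o_3=3)
backtrack: best end state = 2; path = [2, 1, 0, 2]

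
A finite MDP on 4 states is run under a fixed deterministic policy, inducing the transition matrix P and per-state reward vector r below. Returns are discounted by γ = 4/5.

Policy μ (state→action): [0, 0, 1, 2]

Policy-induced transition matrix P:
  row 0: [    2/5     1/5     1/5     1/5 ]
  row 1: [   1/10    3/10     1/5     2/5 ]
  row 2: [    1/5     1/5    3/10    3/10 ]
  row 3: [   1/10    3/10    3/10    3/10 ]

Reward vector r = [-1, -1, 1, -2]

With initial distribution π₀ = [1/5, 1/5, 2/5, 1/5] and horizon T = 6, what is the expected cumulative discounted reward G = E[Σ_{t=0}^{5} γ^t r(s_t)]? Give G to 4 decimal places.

G = -2.5239

t=0: π = [0.2000, 0.2000, 0.4000, 0.2000], E[r] = -0.4000, γ^t·E[r] = -0.400000, running G = -0.400000
t=1: π = [0.2000, 0.2400, 0.2600, 0.3000], E[r] = -0.7800, γ^t·E[r] = -0.624000, running G = -1.024000
t=2: π = [0.1860, 0.2540, 0.2560, 0.3040], E[r] = -0.7920, γ^t·E[r] = -0.506880, running G = -1.530880
t=3: π = [0.1814, 0.2558, 0.2560, 0.3068], E[r] = -0.7948, γ^t·E[r] = -0.406938, running G = -1.937818
t=4: π = [0.1800, 0.2563, 0.2563, 0.3074], E[r] = -0.7949, γ^t·E[r] = -0.325583, running G = -2.263400
t=5: π = [0.1796, 0.2564, 0.2564, 0.3076], E[r] = -0.7949, γ^t·E[r] = -0.260466, running G = -2.523867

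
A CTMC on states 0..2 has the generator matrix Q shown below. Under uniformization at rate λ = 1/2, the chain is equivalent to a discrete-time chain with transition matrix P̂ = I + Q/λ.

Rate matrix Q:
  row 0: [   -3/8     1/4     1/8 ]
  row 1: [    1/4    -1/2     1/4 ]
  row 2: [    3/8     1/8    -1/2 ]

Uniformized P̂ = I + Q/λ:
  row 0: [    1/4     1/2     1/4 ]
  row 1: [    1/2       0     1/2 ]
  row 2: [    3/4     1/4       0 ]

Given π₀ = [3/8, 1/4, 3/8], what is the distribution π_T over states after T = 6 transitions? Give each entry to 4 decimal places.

π = [0.4521, 0.2906, 0.2573]

t=0: π = [0.3750, 0.2500, 0.3750]
t=1: π = [0.5000, 0.2813, 0.2188]
t=2: π = [0.4297, 0.3047, 0.2656]
t=3: π = [0.4590, 0.2813, 0.2598]
t=4: π = [0.4502, 0.2944, 0.2554]
t=5: π = [0.4513, 0.2889, 0.2598]
t=6: π = [0.4521, 0.2906, 0.2573]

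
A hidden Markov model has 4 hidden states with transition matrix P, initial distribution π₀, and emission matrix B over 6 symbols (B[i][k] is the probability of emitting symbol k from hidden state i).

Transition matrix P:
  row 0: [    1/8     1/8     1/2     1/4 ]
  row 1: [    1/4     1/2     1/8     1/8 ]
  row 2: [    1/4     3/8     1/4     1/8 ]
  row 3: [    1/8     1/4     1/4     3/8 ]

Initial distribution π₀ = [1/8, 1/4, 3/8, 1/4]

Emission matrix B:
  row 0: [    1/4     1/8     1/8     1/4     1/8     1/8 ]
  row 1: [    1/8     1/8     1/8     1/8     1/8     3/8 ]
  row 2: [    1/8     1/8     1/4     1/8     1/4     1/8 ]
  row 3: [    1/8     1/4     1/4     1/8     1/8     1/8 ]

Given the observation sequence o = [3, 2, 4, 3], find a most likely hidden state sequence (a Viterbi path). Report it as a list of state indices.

t=0: δ = [3.125e-02, 3.125e-02, 4.688e-02, 3.125e-02]  (obs o_0=3)
t=1: δ = [1.465e-03, 2.197e-03, 3.906e-03, 2.930e-03]  ψ = [2, 2, 0, 3]  (obs o_1=2)
t=2: δ = [1.221e-04, 1.831e-04, 2.441e-04, 1.373e-04]  ψ = [2, 2, 2, 3]  (obs o_2=4)
t=3: δ = [1.526e-05, 1.144e-05, 7.629e-06, 6.437e-06]  ψ = [2, 1, 0, 3]  (obs o_3=3)
backtrack: best end state = 0; path = [0, 2, 2, 0]

path = [0, 2, 2, 0]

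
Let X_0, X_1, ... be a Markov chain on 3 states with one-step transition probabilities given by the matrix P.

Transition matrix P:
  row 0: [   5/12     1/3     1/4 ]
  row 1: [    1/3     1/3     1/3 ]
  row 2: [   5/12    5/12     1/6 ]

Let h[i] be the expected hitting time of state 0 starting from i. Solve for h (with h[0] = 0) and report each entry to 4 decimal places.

h = [0.0000, 2.8000, 2.6000]

First-step conditioning: h[0] = 0; for i ≠ 0, h[i] = 1 + Σ_k P[i][k]·h[k].
  h[1] = 1 + 1/3·h[1] + 1/3·h[2]
  h[2] = 1 + 5/12·h[1] + 1/6·h[2]
Solving the 2×2 linear system over states ≠ 0 gives exactly h = [0, 14/5, 13/5] (h[0] = 0 is the target).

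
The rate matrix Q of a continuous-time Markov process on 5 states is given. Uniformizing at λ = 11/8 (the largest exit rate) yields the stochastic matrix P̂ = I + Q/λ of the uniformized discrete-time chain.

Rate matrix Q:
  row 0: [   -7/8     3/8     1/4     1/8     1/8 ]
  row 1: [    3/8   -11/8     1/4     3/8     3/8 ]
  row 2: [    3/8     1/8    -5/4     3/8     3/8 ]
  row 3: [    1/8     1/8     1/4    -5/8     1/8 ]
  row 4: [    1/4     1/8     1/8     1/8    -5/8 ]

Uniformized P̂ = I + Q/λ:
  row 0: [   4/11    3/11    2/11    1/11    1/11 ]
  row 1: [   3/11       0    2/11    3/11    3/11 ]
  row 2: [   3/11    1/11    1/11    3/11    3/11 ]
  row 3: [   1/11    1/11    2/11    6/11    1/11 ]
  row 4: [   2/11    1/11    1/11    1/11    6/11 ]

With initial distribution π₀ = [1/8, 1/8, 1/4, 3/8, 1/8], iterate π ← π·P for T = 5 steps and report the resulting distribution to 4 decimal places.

t=0: π = [0.1250, 0.1250, 0.2500, 0.3750, 0.1250]
t=1: π = [0.2045, 0.1023, 0.1477, 0.3295, 0.2159]
t=2: π = [0.2118, 0.1188, 0.1488, 0.2862, 0.2345]
t=3: π = [0.2186, 0.1186, 0.1470, 0.2696, 0.2461]
t=4: π = [0.2212, 0.1199, 0.1461, 0.2618, 0.2511]
t=5: π = [0.2224, 0.1202, 0.1457, 0.2582, 0.2534]

π = [0.2224, 0.1202, 0.1457, 0.2582, 0.2534]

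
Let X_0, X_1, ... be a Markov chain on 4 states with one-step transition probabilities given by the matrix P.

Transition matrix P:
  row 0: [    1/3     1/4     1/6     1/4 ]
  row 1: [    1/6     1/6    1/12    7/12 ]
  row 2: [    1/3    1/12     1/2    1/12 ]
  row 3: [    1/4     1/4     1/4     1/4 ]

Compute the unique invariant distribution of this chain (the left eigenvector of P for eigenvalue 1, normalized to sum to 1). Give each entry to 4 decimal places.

π = [0.2790, 0.1908, 0.2599, 0.2703]

Balance equations π_j = Σ_i π_i·P[i][j]:
  π_0 = 1/3·π_0 + 1/6·π_1 + 1/3·π_2 + 1/4·π_3
  π_1 = 1/4·π_0 + 1/6·π_1 + 1/12·π_2 + 1/4·π_3
  π_2 = 1/6·π_0 + 1/12·π_1 + 1/2·π_2 + 1/4·π_3
  normalize: π_0 + π_1 + π_2 + π_3 = 1
Solving the linear system gives exactly π = [351/1258, 120/629, 327/1258, 10/37].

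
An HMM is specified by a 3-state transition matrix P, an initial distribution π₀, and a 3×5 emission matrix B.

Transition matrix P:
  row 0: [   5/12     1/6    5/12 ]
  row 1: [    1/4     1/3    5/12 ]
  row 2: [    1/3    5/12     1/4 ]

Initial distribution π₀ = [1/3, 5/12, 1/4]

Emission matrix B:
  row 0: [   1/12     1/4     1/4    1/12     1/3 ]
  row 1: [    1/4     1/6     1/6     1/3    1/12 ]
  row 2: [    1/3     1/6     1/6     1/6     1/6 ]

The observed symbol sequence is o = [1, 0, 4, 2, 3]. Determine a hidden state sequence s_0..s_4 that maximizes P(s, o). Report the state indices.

path = [0, 2, 0, 2, 1]

t=0: δ = [8.333e-02, 6.944e-02, 4.167e-02]  (obs o_0=1)
t=1: δ = [2.894e-03, 5.787e-03, 1.157e-02]  ψ = [0, 1, 0]  (obs o_1=0)
t=2: δ = [1.286e-03, 4.019e-04, 4.823e-04]  ψ = [2, 2, 2]  (obs o_2=4)
t=3: δ = [1.340e-04, 3.572e-05, 8.931e-05]  ψ = [0, 0, 0]  (obs o_3=2)
t=4: δ = [4.651e-06, 1.240e-05, 9.303e-06]  ψ = [0, 2, 0]  (obs o_4=3)
backtrack: best end state = 1; path = [0, 2, 0, 2, 1]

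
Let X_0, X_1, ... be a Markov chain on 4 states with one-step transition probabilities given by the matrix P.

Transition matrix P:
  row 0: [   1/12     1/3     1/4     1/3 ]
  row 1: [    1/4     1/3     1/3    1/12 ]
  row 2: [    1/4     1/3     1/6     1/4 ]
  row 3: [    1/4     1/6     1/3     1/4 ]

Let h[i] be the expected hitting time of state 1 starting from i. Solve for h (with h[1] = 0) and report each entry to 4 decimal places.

h = [3.5052, 0.0000, 3.4639, 4.0412]

First-step conditioning: h[1] = 0; for i ≠ 1, h[i] = 1 + Σ_k P[i][k]·h[k].
  h[0] = 1 + 1/12·h[0] + 1/4·h[2] + 1/3·h[3]
  h[2] = 1 + 1/4·h[0] + 1/6·h[2] + 1/4·h[3]
  h[3] = 1 + 1/4·h[0] + 1/3·h[2] + 1/4·h[3]
Solving the 3×3 linear system over states ≠ 1 gives exactly h = [340/97, 0, 336/97, 392/97] (h[1] = 0 is the target).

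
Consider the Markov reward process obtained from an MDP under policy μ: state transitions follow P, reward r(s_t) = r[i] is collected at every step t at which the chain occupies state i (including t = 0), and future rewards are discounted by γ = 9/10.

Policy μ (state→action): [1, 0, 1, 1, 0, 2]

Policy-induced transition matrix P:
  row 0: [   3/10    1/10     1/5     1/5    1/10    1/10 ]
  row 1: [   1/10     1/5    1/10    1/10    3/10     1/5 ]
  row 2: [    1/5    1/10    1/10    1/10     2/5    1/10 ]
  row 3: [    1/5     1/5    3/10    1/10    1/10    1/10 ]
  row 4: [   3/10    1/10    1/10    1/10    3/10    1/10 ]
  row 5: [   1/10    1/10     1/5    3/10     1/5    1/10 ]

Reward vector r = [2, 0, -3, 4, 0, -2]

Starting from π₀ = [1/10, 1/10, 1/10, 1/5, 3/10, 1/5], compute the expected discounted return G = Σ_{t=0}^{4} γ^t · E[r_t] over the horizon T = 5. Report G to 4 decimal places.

G = 1.2326

t=0: π = [0.1000, 0.1000, 0.1000, 0.2000, 0.3000, 0.2000], E[r] = 0.3000, γ^t·E[r] = 0.300000, running G = 0.300000
t=1: π = [0.2100, 0.1300, 0.1700, 0.1500, 0.2300, 0.1100], E[r] = 0.2900, γ^t·E[r] = 0.261000, running G = 0.561000
t=2: π = [0.2200, 0.1280, 0.1620, 0.1430, 0.2340, 0.1130], E[r] = 0.3000, γ^t·E[r] = 0.243000, running G = 0.804000
t=3: π = [0.2213, 0.1271, 0.1619, 0.1446, 0.2323, 0.1128], E[r] = 0.3097, γ^t·E[r] = 0.225771, running G = 1.029771
t=4: π = [0.2214, 0.1272, 0.1623, 0.1447, 0.2317, 0.1127], E[r] = 0.3091, γ^t·E[r] = 0.202794, running G = 1.232565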